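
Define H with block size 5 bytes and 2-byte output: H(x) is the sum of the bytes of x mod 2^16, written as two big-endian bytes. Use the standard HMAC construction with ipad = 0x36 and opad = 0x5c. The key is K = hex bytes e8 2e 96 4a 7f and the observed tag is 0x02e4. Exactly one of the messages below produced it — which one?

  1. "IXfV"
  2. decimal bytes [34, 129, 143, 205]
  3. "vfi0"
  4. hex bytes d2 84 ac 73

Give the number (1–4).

1

Key hex bytes e8 2e 96 4a 7f is exactly B = 5 bytes: K' = e8 2e 96 4a 7f.
K' ⊕ ipad = de 18 a0 7c 49; K' ⊕ opad = b4 72 ca 16 23.
m1: inner = H(de 18 a0 7c 49 49 58 66 56) = 03 b8; tag = H(b4 72 ca 16 23 03 b8) = 02e4 ← matches
m2: inner = H(de 18 a0 7c 49 22 81 8f cd) = 04 5a; tag = H(b4 72 ca 16 23 04 5a) = 0287
m3: inner = H(de 18 a0 7c 49 76 66 69 30) = 03 d0; tag = H(b4 72 ca 16 23 03 d0) = 02fc
m4: inner = H(de 18 a0 7c 49 d2 84 ac 73) = 04 d0; tag = H(b4 72 ca 16 23 04 d0) = 02fd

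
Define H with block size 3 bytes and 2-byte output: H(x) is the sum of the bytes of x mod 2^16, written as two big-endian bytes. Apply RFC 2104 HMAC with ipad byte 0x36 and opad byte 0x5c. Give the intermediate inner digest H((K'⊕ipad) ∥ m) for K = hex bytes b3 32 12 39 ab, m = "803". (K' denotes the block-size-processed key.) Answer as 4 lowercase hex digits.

01f5

Key hex bytes b3 32 12 39 ab is 5 bytes > B = 3, so hash it first: H(key) = 01 db, then zero-pad to 3 bytes: K' = 01 db 00.
K' ⊕ ipad = 37 ed 36.
Inner input = 37 ed 36 ∥ 38 30 33.
Inner hash: sum = 55+237+54+56+48+51 = 501 → 01 f5.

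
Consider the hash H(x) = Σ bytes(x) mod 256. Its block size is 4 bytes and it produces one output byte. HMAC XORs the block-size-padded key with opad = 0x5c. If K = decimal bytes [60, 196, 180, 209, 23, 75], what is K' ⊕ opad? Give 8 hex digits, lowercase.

bb5c5c5c

Key decimal bytes [60, 196, 180, 209, 23, 75] = 3c c4 b4 d1 17 4b is 6 bytes > B = 4, so hash it first: H(key) = e7, then zero-pad to 4 bytes: K' = e7 00 00 00.
XOR each byte with 0x5c: e7⊕5c=bb, 00⊕5c=5c, 00⊕5c=5c, 00⊕5c=5c.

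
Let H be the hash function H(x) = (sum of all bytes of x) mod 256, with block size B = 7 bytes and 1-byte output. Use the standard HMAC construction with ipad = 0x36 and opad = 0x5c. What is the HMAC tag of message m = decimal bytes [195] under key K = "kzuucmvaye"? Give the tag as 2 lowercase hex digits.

Key "kzuucmvaye" = 6b 7a 75 75 63 6d 76 61 79 65 is 10 bytes > B = 7, so hash it first: H(key) = 54, then zero-pad to 7 bytes: K' = 54 00 00 00 00 00 00.
K' ⊕ ipad = 62 36 36 36 36 36 36.  K' ⊕ opad = 08 5c 5c 5c 5c 5c 5c.
Inner input = (K'⊕ipad) ∥ m = 62 36 36 36 36 36 36 ∥ c3.
Inner hash: sum = 98+54+54+54+54+54+54+195 = 617; mod 256 = 105 → 69.
Outer input = (K'⊕opad) ∥ inner = 08 5c 5c 5c 5c 5c 5c ∥ 69.
Outer hash (tag): sum = 8+92+92+92+92+92+92+105 = 665; mod 256 = 153 → 99.

99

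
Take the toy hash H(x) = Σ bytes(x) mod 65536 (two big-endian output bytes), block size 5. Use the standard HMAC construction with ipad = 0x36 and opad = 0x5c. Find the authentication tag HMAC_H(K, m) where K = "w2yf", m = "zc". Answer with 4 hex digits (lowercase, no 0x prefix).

Key "w2yf" = 77 32 79 66 is 4 bytes ≤ B = 5; zero-pad to 5 bytes: K' = 77 32 79 66 00.
K' ⊕ ipad = 41 04 4f 50 36.  K' ⊕ opad = 2b 6e 25 3a 5c.
Inner input = (K'⊕ipad) ∥ m = 41 04 4f 50 36 ∥ 7a 63.
Inner hash: sum = 65+4+79+80+54+122+99 = 503 → 01 f7.
Outer input = (K'⊕opad) ∥ inner = 2b 6e 25 3a 5c ∥ 01 f7.
Outer hash (tag): sum = 43+110+37+58+92+1+247 = 588 → 02 4c.

024c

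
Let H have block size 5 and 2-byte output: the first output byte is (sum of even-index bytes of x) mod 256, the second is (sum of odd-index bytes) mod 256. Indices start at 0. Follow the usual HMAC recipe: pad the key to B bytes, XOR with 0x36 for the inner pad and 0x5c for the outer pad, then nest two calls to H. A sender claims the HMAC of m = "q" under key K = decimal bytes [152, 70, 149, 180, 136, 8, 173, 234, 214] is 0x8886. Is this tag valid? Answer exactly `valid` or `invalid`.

invalid

Key decimal bytes [152, 70, 149, 180, 136, 8, 173, 234, 214] = 98 46 95 b4 88 08 ad ea d6 is 9 bytes > B = 5, so hash it first: H(key) = 38 ec, then zero-pad to 5 bytes: K' = 38 ec 00 00 00.
K' ⊕ ipad = 0e da 36 36 36; K' ⊕ opad = 64 b0 5c 5c 5c.
Inner hash: even-index sum = 122 mod 256 = 122; odd-index sum = 385 mod 256 = 129 → 7a 81.
Outer hash (recomputed tag): even-index sum = 413 mod 256 = 157; odd-index sum = 390 mod 256 = 134 → 9d 86.
Recomputed tag = 9d86; claimed = 8886 → mismatch.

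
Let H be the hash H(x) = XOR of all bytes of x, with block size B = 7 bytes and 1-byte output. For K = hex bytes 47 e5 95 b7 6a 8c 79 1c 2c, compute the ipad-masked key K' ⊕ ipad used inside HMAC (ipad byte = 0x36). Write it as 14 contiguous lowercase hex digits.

Key hex bytes 47 e5 95 b7 6a 8c 79 1c 2c is 9 bytes > B = 7, so hash it first: H(key) = 2f, then zero-pad to 7 bytes: K' = 2f 00 00 00 00 00 00.
XOR each byte with 0x36: 2f⊕36=19, 00⊕36=36, 00⊕36=36, 00⊕36=36, 00⊕36=36, 00⊕36=36, 00⊕36=36.

19363636363636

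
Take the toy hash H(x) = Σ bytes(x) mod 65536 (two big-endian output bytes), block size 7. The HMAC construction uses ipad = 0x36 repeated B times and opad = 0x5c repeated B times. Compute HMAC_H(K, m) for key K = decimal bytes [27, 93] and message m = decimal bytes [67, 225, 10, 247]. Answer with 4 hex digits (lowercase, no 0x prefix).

Key decimal bytes [27, 93] = 1b 5d is 2 bytes ≤ B = 7; zero-pad to 7 bytes: K' = 1b 5d 00 00 00 00 00.
K' ⊕ ipad = 2d 6b 36 36 36 36 36.  K' ⊕ opad = 47 01 5c 5c 5c 5c 5c.
Inner input = (K'⊕ipad) ∥ m = 2d 6b 36 36 36 36 36 ∥ 43 e1 0a f7.
Inner hash: sum = 45+107+54+54+54+54+54+67+225+10+247 = 971 → 03 cb.
Outer input = (K'⊕opad) ∥ inner = 47 01 5c 5c 5c 5c 5c ∥ 03 cb.
Outer hash (tag): sum = 71+1+92+92+92+92+92+3+203 = 738 → 02 e2.

02e2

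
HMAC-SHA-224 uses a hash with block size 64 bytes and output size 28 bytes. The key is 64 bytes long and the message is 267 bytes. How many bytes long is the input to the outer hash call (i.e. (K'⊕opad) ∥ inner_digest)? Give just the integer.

92

Key is 64 ≤ 64 bytes, zero-padded: |K'| = 64.
Outer input = (K'⊕opad) ∥ H(inner) → 64 + 28 = 92 bytes.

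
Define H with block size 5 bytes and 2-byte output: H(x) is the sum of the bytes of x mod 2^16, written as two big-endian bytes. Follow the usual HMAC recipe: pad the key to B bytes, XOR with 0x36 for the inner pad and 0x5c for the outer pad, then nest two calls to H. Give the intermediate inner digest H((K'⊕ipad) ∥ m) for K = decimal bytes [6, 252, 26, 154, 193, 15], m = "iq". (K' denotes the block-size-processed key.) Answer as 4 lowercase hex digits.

0260

Key decimal bytes [6, 252, 26, 154, 193, 15] = 06 fc 1a 9a c1 0f is 6 bytes > B = 5, so hash it first: H(key) = 02 86, then zero-pad to 5 bytes: K' = 02 86 00 00 00.
K' ⊕ ipad = 34 b0 36 36 36.
Inner input = 34 b0 36 36 36 ∥ 69 71.
Inner hash: sum = 52+176+54+54+54+105+113 = 608 → 02 60.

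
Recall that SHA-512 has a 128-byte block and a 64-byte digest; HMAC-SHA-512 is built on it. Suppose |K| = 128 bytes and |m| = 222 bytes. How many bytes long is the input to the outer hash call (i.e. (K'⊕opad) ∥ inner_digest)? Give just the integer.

Key is 128 ≤ 128 bytes, zero-padded: |K'| = 128.
Outer input = (K'⊕opad) ∥ H(inner) → 128 + 64 = 192 bytes.

192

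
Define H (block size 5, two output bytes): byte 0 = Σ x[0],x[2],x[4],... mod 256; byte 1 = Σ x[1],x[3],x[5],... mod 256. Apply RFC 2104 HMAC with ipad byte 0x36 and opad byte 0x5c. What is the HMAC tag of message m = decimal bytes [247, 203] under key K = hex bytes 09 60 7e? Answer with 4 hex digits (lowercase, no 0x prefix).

5620

Key hex bytes 09 60 7e is 3 bytes ≤ B = 5; zero-pad to 5 bytes: K' = 09 60 7e 00 00.
K' ⊕ ipad = 3f 56 48 36 36.  K' ⊕ opad = 55 3c 22 5c 5c.
Inner input = (K'⊕ipad) ∥ m = 3f 56 48 36 36 ∥ f7 cb.
Inner hash: even-index sum = 392 mod 256 = 136; odd-index sum = 387 mod 256 = 131 → 88 83.
Outer input = (K'⊕opad) ∥ inner = 55 3c 22 5c 5c ∥ 88 83.
Outer hash (tag): even-index sum = 342 mod 256 = 86; odd-index sum = 288 mod 256 = 32 → 56 20.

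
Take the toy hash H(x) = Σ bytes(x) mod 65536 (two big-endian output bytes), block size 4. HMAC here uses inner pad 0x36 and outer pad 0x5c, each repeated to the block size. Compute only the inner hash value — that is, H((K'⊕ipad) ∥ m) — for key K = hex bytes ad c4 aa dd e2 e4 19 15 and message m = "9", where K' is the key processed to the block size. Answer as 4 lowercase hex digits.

Key hex bytes ad c4 aa dd e2 e4 19 15 is 8 bytes > B = 4, so hash it first: H(key) = 04 ec, then zero-pad to 4 bytes: K' = 04 ec 00 00.
K' ⊕ ipad = 32 da 36 36.
Inner input = 32 da 36 36 ∥ 39.
Inner hash: sum = 50+218+54+54+57 = 433 → 01 b1.

01b1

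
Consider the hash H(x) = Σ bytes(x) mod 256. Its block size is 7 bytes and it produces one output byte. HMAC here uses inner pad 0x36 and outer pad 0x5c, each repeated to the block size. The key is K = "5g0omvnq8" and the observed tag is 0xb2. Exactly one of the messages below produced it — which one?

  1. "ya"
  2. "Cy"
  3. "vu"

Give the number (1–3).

Key "5g0omvnq8" = 35 67 30 6f 6d 76 6e 71 38 is 9 bytes > B = 7, so hash it first: H(key) = 35, then zero-pad to 7 bytes: K' = 35 00 00 00 00 00 00.
K' ⊕ ipad = 03 36 36 36 36 36 36; K' ⊕ opad = 69 5c 5c 5c 5c 5c 5c.
m1: inner = H(03 36 36 36 36 36 36 79 61) = 21; tag = H(69 5c 5c 5c 5c 5c 5c 21) = b2 ← matches
m2: inner = H(03 36 36 36 36 36 36 43 79) = 03; tag = H(69 5c 5c 5c 5c 5c 5c 03) = 94
m3: inner = H(03 36 36 36 36 36 36 76 75) = 32; tag = H(69 5c 5c 5c 5c 5c 5c 32) = c3

1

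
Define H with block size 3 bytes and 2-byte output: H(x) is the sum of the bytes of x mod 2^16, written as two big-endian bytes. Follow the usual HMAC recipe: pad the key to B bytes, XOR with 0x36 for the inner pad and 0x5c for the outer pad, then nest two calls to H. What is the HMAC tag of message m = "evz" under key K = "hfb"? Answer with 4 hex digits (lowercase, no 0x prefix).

Key "hfb" = 68 66 62 is exactly B = 3 bytes: K' = 68 66 62.
K' ⊕ ipad = 5e 50 54.  K' ⊕ opad = 34 3a 3e.
Inner input = (K'⊕ipad) ∥ m = 5e 50 54 ∥ 65 76 7a.
Inner hash: sum = 94+80+84+101+118+122 = 599 → 02 57.
Outer input = (K'⊕opad) ∥ inner = 34 3a 3e ∥ 02 57.
Outer hash (tag): sum = 52+58+62+2+87 = 261 → 01 05.

0105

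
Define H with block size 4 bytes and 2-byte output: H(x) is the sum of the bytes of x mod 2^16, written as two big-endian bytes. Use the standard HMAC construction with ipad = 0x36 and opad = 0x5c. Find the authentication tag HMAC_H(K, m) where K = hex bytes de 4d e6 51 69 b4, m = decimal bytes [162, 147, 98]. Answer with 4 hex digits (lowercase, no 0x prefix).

01bd

Key hex bytes de 4d e6 51 69 b4 is 6 bytes > B = 4, so hash it first: H(key) = 03 7f, then zero-pad to 4 bytes: K' = 03 7f 00 00.
K' ⊕ ipad = 35 49 36 36.  K' ⊕ opad = 5f 23 5c 5c.
Inner input = (K'⊕ipad) ∥ m = 35 49 36 36 ∥ a2 93 62.
Inner hash: sum = 53+73+54+54+162+147+98 = 641 → 02 81.
Outer input = (K'⊕opad) ∥ inner = 5f 23 5c 5c ∥ 02 81.
Outer hash (tag): sum = 95+35+92+92+2+129 = 445 → 01 bd.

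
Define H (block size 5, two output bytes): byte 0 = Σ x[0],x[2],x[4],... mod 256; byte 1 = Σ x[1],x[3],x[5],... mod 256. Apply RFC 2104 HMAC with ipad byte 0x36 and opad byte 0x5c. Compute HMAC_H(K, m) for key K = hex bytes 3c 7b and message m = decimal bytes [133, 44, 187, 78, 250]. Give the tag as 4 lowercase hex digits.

Key hex bytes 3c 7b is 2 bytes ≤ B = 5; zero-pad to 5 bytes: K' = 3c 7b 00 00 00.
K' ⊕ ipad = 0a 4d 36 36 36.  K' ⊕ opad = 60 27 5c 5c 5c.
Inner input = (K'⊕ipad) ∥ m = 0a 4d 36 36 36 ∥ 85 2c bb 4e fa.
Inner hash: even-index sum = 240 mod 256 = 240; odd-index sum = 701 mod 256 = 189 → f0 bd.
Outer input = (K'⊕opad) ∥ inner = 60 27 5c 5c 5c ∥ f0 bd.
Outer hash (tag): even-index sum = 469 mod 256 = 213; odd-index sum = 371 mod 256 = 115 → d5 73.

d573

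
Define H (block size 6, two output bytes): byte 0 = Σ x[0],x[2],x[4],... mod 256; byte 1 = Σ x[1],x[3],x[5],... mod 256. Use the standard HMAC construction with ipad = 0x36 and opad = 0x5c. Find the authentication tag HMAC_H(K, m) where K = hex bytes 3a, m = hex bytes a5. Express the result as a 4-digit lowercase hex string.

Key hex bytes 3a is 1 byte ≤ B = 6; zero-pad to 6 bytes: K' = 3a 00 00 00 00 00.
K' ⊕ ipad = 0c 36 36 36 36 36.  K' ⊕ opad = 66 5c 5c 5c 5c 5c.
Inner input = (K'⊕ipad) ∥ m = 0c 36 36 36 36 36 ∥ a5.
Inner hash: even-index sum = 285 mod 256 = 29; odd-index sum = 162 mod 256 = 162 → 1d a2.
Outer input = (K'⊕opad) ∥ inner = 66 5c 5c 5c 5c 5c ∥ 1d a2.
Outer hash (tag): even-index sum = 315 mod 256 = 59; odd-index sum = 438 mod 256 = 182 → 3b b6.

3bb6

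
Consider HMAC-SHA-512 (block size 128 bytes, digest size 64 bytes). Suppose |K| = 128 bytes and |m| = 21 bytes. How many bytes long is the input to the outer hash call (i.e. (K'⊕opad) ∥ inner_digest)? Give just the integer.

Key is 128 ≤ 128 bytes, zero-padded: |K'| = 128.
Outer input = (K'⊕opad) ∥ H(inner) → 128 + 64 = 192 bytes.

192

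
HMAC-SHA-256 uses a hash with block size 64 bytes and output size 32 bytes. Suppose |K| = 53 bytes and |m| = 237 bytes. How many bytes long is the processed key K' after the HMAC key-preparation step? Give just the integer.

Key is 53 ≤ 64 bytes, zero-padded: |K'| = 64.

64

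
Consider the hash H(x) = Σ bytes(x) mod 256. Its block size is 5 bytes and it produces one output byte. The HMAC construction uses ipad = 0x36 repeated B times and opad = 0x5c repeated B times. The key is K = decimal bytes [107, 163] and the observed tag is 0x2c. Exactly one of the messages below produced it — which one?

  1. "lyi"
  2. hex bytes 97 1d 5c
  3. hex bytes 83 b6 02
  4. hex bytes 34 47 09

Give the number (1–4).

1

Key decimal bytes [107, 163] = 6b a3 is 2 bytes ≤ B = 5; zero-pad to 5 bytes: K' = 6b a3 00 00 00.
K' ⊕ ipad = 5d 95 36 36 36; K' ⊕ opad = 37 ff 5c 5c 5c.
m1: inner = H(5d 95 36 36 36 6c 79 69) = e2; tag = H(37 ff 5c 5c 5c e2) = 2c ← matches
m2: inner = H(5d 95 36 36 36 97 1d 5c) = a4; tag = H(37 ff 5c 5c 5c a4) = ee
m3: inner = H(5d 95 36 36 36 83 b6 02) = cf; tag = H(37 ff 5c 5c 5c cf) = 19
m4: inner = H(5d 95 36 36 36 34 47 09) = 18; tag = H(37 ff 5c 5c 5c 18) = 62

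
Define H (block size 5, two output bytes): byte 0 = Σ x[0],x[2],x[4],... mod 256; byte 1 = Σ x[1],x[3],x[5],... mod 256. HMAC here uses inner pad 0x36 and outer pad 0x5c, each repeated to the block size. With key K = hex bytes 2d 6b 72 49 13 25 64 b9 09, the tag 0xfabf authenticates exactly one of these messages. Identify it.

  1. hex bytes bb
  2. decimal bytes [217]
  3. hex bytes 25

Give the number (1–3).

3

Key hex bytes 2d 6b 72 49 13 25 64 b9 09 is 9 bytes > B = 5, so hash it first: H(key) = 1f 92, then zero-pad to 5 bytes: K' = 1f 92 00 00 00.
K' ⊕ ipad = 29 a4 36 36 36; K' ⊕ opad = 43 ce 5c 5c 5c.
m1: inner = H(29 a4 36 36 36 bb) = 95 95; tag = H(43 ce 5c 5c 5c 95 95) = 90bf
m2: inner = H(29 a4 36 36 36 d9) = 95 b3; tag = H(43 ce 5c 5c 5c 95 b3) = aebf
m3: inner = H(29 a4 36 36 36 25) = 95 ff; tag = H(43 ce 5c 5c 5c 95 ff) = fabf ← matches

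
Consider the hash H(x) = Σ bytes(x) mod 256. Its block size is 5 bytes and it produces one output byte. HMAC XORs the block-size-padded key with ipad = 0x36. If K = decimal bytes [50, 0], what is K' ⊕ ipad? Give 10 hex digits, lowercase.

Key decimal bytes [50, 0] = 32 00 is 2 bytes ≤ B = 5; zero-pad to 5 bytes: K' = 32 00 00 00 00.
XOR each byte with 0x36: 32⊕36=04, 00⊕36=36, 00⊕36=36, 00⊕36=36, 00⊕36=36.

0436363636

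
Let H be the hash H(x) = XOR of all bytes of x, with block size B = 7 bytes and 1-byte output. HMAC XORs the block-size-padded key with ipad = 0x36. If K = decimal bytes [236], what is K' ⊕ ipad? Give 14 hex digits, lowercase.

da363636363636

Key decimal bytes [236] = ec is 1 byte ≤ B = 7; zero-pad to 7 bytes: K' = ec 00 00 00 00 00 00.
XOR each byte with 0x36: ec⊕36=da, 00⊕36=36, 00⊕36=36, 00⊕36=36, 00⊕36=36, 00⊕36=36, 00⊕36=36.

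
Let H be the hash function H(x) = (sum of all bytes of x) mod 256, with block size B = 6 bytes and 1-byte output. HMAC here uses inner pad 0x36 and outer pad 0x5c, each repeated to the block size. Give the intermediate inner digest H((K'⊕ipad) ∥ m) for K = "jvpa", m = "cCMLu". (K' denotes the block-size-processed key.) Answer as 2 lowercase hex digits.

59

Key "jvpa" = 6a 76 70 61 is 4 bytes ≤ B = 6; zero-pad to 6 bytes: K' = 6a 76 70 61 00 00.
K' ⊕ ipad = 5c 40 46 57 36 36.
Inner input = 5c 40 46 57 36 36 ∥ 63 43 4d 4c 75.
Inner hash: sum = 92+64+70+87+54+54+99+67+77+76+117 = 857; mod 256 = 89 → 59.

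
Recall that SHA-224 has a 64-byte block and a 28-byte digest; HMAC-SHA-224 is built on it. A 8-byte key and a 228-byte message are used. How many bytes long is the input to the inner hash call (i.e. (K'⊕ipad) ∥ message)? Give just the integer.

Key is 8 ≤ 64 bytes, zero-padded: |K'| = 64.
Inner input = (K'⊕ipad) ∥ m → 64 + 228 = 292 bytes.

292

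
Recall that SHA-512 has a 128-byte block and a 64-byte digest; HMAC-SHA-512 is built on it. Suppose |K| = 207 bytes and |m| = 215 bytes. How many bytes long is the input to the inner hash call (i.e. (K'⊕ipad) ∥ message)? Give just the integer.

Key is 207 > 128 bytes, so it is hashed to 64 bytes then zero-padded to 128: |K'| = 128.
Inner input = (K'⊕ipad) ∥ m → 128 + 215 = 343 bytes.

343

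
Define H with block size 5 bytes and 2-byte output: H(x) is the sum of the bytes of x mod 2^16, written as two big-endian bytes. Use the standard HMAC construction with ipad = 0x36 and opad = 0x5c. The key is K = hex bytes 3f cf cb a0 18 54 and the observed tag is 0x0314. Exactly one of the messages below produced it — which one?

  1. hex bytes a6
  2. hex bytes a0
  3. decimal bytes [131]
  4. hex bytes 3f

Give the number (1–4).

4

Key hex bytes 3f cf cb a0 18 54 is 6 bytes > B = 5, so hash it first: H(key) = 02 e5, then zero-pad to 5 bytes: K' = 02 e5 00 00 00.
K' ⊕ ipad = 34 d3 36 36 36; K' ⊕ opad = 5e b9 5c 5c 5c.
m1: inner = H(34 d3 36 36 36 a6) = 02 4f; tag = H(5e b9 5c 5c 5c 02 4f) = 027c
m2: inner = H(34 d3 36 36 36 a0) = 02 49; tag = H(5e b9 5c 5c 5c 02 49) = 0276
m3: inner = H(34 d3 36 36 36 83) = 02 2c; tag = H(5e b9 5c 5c 5c 02 2c) = 0259
m4: inner = H(34 d3 36 36 36 3f) = 01 e8; tag = H(5e b9 5c 5c 5c 01 e8) = 0314 ← matches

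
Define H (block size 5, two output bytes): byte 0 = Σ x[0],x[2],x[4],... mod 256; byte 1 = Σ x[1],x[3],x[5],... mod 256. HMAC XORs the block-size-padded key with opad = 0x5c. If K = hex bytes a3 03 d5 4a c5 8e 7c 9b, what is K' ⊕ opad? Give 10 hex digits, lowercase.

Key hex bytes a3 03 d5 4a c5 8e 7c 9b is 8 bytes > B = 5, so hash it first: H(key) = b9 76, then zero-pad to 5 bytes: K' = b9 76 00 00 00.
XOR each byte with 0x5c: b9⊕5c=e5, 76⊕5c=2a, 00⊕5c=5c, 00⊕5c=5c, 00⊕5c=5c.

e52a5c5c5c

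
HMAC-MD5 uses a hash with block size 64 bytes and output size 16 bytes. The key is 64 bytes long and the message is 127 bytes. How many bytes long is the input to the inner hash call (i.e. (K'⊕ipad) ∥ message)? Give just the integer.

191

Key is 64 ≤ 64 bytes, zero-padded: |K'| = 64.
Inner input = (K'⊕ipad) ∥ m → 64 + 127 = 191 bytes.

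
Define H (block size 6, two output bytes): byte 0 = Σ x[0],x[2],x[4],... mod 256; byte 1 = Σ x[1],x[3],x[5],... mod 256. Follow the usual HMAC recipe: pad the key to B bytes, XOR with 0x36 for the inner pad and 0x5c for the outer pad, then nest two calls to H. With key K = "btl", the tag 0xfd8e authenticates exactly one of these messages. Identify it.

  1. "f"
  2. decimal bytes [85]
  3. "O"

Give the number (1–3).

3

Key "btl" = 62 74 6c is 3 bytes ≤ B = 6; zero-pad to 6 bytes: K' = 62 74 6c 00 00 00.
K' ⊕ ipad = 54 42 5a 36 36 36; K' ⊕ opad = 3e 28 30 5c 5c 5c.
m1: inner = H(54 42 5a 36 36 36 66) = 4a ae; tag = H(3e 28 30 5c 5c 5c 4a ae) = 148e
m2: inner = H(54 42 5a 36 36 36 55) = 39 ae; tag = H(3e 28 30 5c 5c 5c 39 ae) = 038e
m3: inner = H(54 42 5a 36 36 36 4f) = 33 ae; tag = H(3e 28 30 5c 5c 5c 33 ae) = fd8e ← matches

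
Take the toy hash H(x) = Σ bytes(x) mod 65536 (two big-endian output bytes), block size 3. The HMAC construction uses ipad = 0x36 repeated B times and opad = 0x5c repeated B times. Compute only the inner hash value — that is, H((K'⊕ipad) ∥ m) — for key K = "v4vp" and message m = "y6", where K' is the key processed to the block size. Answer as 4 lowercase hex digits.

Key "v4vp" = 76 34 76 70 is 4 bytes > B = 3, so hash it first: H(key) = 01 90, then zero-pad to 3 bytes: K' = 01 90 00.
K' ⊕ ipad = 37 a6 36.
Inner input = 37 a6 36 ∥ 79 36.
Inner hash: sum = 55+166+54+121+54 = 450 → 01 c2.

01c2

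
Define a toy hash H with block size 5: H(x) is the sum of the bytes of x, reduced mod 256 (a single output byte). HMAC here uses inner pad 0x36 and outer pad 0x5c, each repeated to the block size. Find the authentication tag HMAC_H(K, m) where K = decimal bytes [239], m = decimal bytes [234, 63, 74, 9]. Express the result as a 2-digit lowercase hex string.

50

Key decimal bytes [239] = ef is 1 byte ≤ B = 5; zero-pad to 5 bytes: K' = ef 00 00 00 00.
K' ⊕ ipad = d9 36 36 36 36.  K' ⊕ opad = b3 5c 5c 5c 5c.
Inner input = (K'⊕ipad) ∥ m = d9 36 36 36 36 ∥ ea 3f 4a 09.
Inner hash: sum = 217+54+54+54+54+234+63+74+9 = 813; mod 256 = 45 → 2d.
Outer input = (K'⊕opad) ∥ inner = b3 5c 5c 5c 5c ∥ 2d.
Outer hash (tag): sum = 179+92+92+92+92+45 = 592; mod 256 = 80 → 50.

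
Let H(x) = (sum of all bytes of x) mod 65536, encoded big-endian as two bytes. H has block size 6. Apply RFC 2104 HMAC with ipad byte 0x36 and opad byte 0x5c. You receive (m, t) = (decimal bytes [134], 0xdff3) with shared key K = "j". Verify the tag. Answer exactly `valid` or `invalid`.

Key "j" = 6a is 1 byte ≤ B = 6; zero-pad to 6 bytes: K' = 6a 00 00 00 00 00.
K' ⊕ ipad = 5c 36 36 36 36 36; K' ⊕ opad = 36 5c 5c 5c 5c 5c.
Inner hash: sum = 92+54+54+54+54+54+134 = 496 → 01 f0.
Outer hash (recomputed tag): sum = 54+92+92+92+92+92+1+240 = 755 → 02 f3.
Recomputed tag = 02f3; claimed = dff3 → mismatch.

invalid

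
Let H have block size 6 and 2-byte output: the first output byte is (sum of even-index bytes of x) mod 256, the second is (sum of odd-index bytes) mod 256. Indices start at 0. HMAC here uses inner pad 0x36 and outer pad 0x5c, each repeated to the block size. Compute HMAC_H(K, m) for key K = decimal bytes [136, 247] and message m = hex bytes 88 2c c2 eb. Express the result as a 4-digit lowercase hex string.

Key decimal bytes [136, 247] = 88 f7 is 2 bytes ≤ B = 6; zero-pad to 6 bytes: K' = 88 f7 00 00 00 00.
K' ⊕ ipad = be c1 36 36 36 36.  K' ⊕ opad = d4 ab 5c 5c 5c 5c.
Inner input = (K'⊕ipad) ∥ m = be c1 36 36 36 36 ∥ 88 2c c2 eb.
Inner hash: even-index sum = 628 mod 256 = 116; odd-index sum = 580 mod 256 = 68 → 74 44.
Outer input = (K'⊕opad) ∥ inner = d4 ab 5c 5c 5c 5c ∥ 74 44.
Outer hash (tag): even-index sum = 512 mod 256 = 0; odd-index sum = 423 mod 256 = 167 → 00 a7.

00a7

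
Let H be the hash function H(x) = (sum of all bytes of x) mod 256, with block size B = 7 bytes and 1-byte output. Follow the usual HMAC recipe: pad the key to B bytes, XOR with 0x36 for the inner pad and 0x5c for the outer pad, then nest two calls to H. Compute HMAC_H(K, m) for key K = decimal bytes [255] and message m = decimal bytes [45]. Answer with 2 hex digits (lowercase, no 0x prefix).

Key decimal bytes [255] = ff is 1 byte ≤ B = 7; zero-pad to 7 bytes: K' = ff 00 00 00 00 00 00.
K' ⊕ ipad = c9 36 36 36 36 36 36.  K' ⊕ opad = a3 5c 5c 5c 5c 5c 5c.
Inner input = (K'⊕ipad) ∥ m = c9 36 36 36 36 36 36 ∥ 2d.
Inner hash: sum = 201+54+54+54+54+54+54+45 = 570; mod 256 = 58 → 3a.
Outer input = (K'⊕opad) ∥ inner = a3 5c 5c 5c 5c 5c 5c ∥ 3a.
Outer hash (tag): sum = 163+92+92+92+92+92+92+58 = 773; mod 256 = 5 → 05.

05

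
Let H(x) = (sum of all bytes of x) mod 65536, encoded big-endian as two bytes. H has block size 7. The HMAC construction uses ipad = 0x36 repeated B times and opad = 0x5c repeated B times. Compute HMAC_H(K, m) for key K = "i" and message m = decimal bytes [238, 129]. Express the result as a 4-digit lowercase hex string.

Key "i" = 69 is 1 byte ≤ B = 7; zero-pad to 7 bytes: K' = 69 00 00 00 00 00 00.
K' ⊕ ipad = 5f 36 36 36 36 36 36.  K' ⊕ opad = 35 5c 5c 5c 5c 5c 5c.
Inner input = (K'⊕ipad) ∥ m = 5f 36 36 36 36 36 36 ∥ ee 81.
Inner hash: sum = 95+54+54+54+54+54+54+238+129 = 786 → 03 12.
Outer input = (K'⊕opad) ∥ inner = 35 5c 5c 5c 5c 5c 5c ∥ 03 12.
Outer hash (tag): sum = 53+92+92+92+92+92+92+3+18 = 626 → 02 72.

0272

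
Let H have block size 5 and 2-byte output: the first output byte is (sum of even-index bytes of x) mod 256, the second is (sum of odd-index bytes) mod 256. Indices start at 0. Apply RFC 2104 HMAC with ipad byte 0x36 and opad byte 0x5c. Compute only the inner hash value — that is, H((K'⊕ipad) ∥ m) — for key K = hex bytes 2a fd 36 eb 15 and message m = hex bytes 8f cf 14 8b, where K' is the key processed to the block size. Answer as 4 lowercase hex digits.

994b

Key hex bytes 2a fd 36 eb 15 is exactly B = 5 bytes: K' = 2a fd 36 eb 15.
K' ⊕ ipad = 1c cb 00 dd 23.
Inner input = 1c cb 00 dd 23 ∥ 8f cf 14 8b.
Inner hash: even-index sum = 409 mod 256 = 153; odd-index sum = 587 mod 256 = 75 → 99 4b.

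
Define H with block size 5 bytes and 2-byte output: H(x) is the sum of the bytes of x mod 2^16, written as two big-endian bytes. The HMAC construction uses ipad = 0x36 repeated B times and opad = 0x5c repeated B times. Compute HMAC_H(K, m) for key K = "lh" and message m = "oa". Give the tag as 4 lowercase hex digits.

Key "lh" = 6c 68 is 2 bytes ≤ B = 5; zero-pad to 5 bytes: K' = 6c 68 00 00 00.
K' ⊕ ipad = 5a 5e 36 36 36.  K' ⊕ opad = 30 34 5c 5c 5c.
Inner input = (K'⊕ipad) ∥ m = 5a 5e 36 36 36 ∥ 6f 61.
Inner hash: sum = 90+94+54+54+54+111+97 = 554 → 02 2a.
Outer input = (K'⊕opad) ∥ inner = 30 34 5c 5c 5c ∥ 02 2a.
Outer hash (tag): sum = 48+52+92+92+92+2+42 = 420 → 01 a4.

01a4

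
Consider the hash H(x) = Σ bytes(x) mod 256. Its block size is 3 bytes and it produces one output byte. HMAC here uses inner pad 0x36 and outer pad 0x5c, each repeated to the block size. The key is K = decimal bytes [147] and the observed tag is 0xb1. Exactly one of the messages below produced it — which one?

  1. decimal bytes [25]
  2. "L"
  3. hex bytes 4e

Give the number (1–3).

1

Key decimal bytes [147] = 93 is 1 byte ≤ B = 3; zero-pad to 3 bytes: K' = 93 00 00.
K' ⊕ ipad = a5 36 36; K' ⊕ opad = cf 5c 5c.
m1: inner = H(a5 36 36 19) = 2a; tag = H(cf 5c 5c 2a) = b1 ← matches
m2: inner = H(a5 36 36 4c) = 5d; tag = H(cf 5c 5c 5d) = e4
m3: inner = H(a5 36 36 4e) = 5f; tag = H(cf 5c 5c 5f) = e6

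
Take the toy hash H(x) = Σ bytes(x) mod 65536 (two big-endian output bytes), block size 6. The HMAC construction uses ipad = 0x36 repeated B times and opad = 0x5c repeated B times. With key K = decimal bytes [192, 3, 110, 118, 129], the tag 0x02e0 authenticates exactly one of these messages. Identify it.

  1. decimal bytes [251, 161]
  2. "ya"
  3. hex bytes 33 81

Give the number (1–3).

Key decimal bytes [192, 3, 110, 118, 129] = c0 03 6e 76 81 is 5 bytes ≤ B = 6; zero-pad to 6 bytes: K' = c0 03 6e 76 81 00.
K' ⊕ ipad = f6 35 58 40 b7 36; K' ⊕ opad = 9c 5f 32 2a dd 5c.
m1: inner = H(f6 35 58 40 b7 36 fb a1) = 04 4c; tag = H(9c 5f 32 2a dd 5c 04 4c) = 02e0 ← matches
m2: inner = H(f6 35 58 40 b7 36 79 61) = 03 8a; tag = H(9c 5f 32 2a dd 5c 03 8a) = 031d
m3: inner = H(f6 35 58 40 b7 36 33 81) = 03 64; tag = H(9c 5f 32 2a dd 5c 03 64) = 02f7

1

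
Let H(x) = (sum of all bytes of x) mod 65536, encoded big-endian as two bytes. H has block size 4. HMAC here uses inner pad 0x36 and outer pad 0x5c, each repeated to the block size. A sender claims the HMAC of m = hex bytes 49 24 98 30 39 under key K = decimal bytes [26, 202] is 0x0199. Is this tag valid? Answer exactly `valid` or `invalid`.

Key decimal bytes [26, 202] = 1a ca is 2 bytes ≤ B = 4; zero-pad to 4 bytes: K' = 1a ca 00 00.
K' ⊕ ipad = 2c fc 36 36; K' ⊕ opad = 46 96 5c 5c.
Inner hash: sum = 44+252+54+54+73+36+152+48+57 = 770 → 03 02.
Outer hash (recomputed tag): sum = 70+150+92+92+3+2 = 409 → 01 99.
Recomputed tag = 0199; claimed = 0199 → match.

valid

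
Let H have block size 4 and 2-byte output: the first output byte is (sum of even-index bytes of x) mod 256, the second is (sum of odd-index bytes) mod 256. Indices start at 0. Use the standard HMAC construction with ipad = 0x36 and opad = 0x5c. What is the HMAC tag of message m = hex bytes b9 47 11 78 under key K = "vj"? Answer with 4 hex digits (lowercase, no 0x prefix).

Key "vj" = 76 6a is 2 bytes ≤ B = 4; zero-pad to 4 bytes: K' = 76 6a 00 00.
K' ⊕ ipad = 40 5c 36 36.  K' ⊕ opad = 2a 36 5c 5c.
Inner input = (K'⊕ipad) ∥ m = 40 5c 36 36 ∥ b9 47 11 78.
Inner hash: even-index sum = 320 mod 256 = 64; odd-index sum = 337 mod 256 = 81 → 40 51.
Outer input = (K'⊕opad) ∥ inner = 2a 36 5c 5c ∥ 40 51.
Outer hash (tag): even-index sum = 198 mod 256 = 198; odd-index sum = 227 mod 256 = 227 → c6 e3.

c6e3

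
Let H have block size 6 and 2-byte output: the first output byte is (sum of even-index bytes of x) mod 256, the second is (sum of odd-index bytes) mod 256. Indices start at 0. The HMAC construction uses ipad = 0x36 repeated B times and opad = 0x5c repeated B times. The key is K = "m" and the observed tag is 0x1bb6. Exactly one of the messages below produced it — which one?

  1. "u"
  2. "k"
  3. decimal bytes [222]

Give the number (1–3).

Key "m" = 6d is 1 byte ≤ B = 6; zero-pad to 6 bytes: K' = 6d 00 00 00 00 00.
K' ⊕ ipad = 5b 36 36 36 36 36; K' ⊕ opad = 31 5c 5c 5c 5c 5c.
m1: inner = H(5b 36 36 36 36 36 75) = 3c a2; tag = H(31 5c 5c 5c 5c 5c 3c a2) = 25b6
m2: inner = H(5b 36 36 36 36 36 6b) = 32 a2; tag = H(31 5c 5c 5c 5c 5c 32 a2) = 1bb6 ← matches
m3: inner = H(5b 36 36 36 36 36 de) = a5 a2; tag = H(31 5c 5c 5c 5c 5c a5 a2) = 8eb6

2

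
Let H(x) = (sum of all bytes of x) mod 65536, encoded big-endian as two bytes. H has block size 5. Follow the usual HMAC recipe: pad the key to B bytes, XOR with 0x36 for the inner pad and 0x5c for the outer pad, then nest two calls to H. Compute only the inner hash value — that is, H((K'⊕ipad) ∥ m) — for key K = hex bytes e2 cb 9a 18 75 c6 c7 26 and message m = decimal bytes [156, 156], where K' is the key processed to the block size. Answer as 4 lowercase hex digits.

Key hex bytes e2 cb 9a 18 75 c6 c7 26 is 8 bytes > B = 5, so hash it first: H(key) = 04 87, then zero-pad to 5 bytes: K' = 04 87 00 00 00.
K' ⊕ ipad = 32 b1 36 36 36.
Inner input = 32 b1 36 36 36 ∥ 9c 9c.
Inner hash: sum = 50+177+54+54+54+156+156 = 701 → 02 bd.

02bd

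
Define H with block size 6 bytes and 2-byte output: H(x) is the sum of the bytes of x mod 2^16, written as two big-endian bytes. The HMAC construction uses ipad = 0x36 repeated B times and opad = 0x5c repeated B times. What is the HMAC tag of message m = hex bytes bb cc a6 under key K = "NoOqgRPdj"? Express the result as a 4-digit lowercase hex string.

0276

Key "NoOqgRPdj" = 4e 6f 4f 71 67 52 50 64 6a is 9 bytes > B = 6, so hash it first: H(key) = 03 54, then zero-pad to 6 bytes: K' = 03 54 00 00 00 00.
K' ⊕ ipad = 35 62 36 36 36 36.  K' ⊕ opad = 5f 08 5c 5c 5c 5c.
Inner input = (K'⊕ipad) ∥ m = 35 62 36 36 36 36 ∥ bb cc a6.
Inner hash: sum = 53+98+54+54+54+54+187+204+166 = 924 → 03 9c.
Outer input = (K'⊕opad) ∥ inner = 5f 08 5c 5c 5c 5c ∥ 03 9c.
Outer hash (tag): sum = 95+8+92+92+92+92+3+156 = 630 → 02 76.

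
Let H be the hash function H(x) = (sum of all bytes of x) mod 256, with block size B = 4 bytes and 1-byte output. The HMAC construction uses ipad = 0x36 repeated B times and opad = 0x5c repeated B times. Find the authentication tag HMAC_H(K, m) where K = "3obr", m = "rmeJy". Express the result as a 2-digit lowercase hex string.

0b

Key "3obr" = 33 6f 62 72 is exactly B = 4 bytes: K' = 33 6f 62 72.
K' ⊕ ipad = 05 59 54 44.  K' ⊕ opad = 6f 33 3e 2e.
Inner input = (K'⊕ipad) ∥ m = 05 59 54 44 ∥ 72 6d 65 4a 79.
Inner hash: sum = 5+89+84+68+114+109+101+74+121 = 765; mod 256 = 253 → fd.
Outer input = (K'⊕opad) ∥ inner = 6f 33 3e 2e ∥ fd.
Outer hash (tag): sum = 111+51+62+46+253 = 523; mod 256 = 11 → 0b.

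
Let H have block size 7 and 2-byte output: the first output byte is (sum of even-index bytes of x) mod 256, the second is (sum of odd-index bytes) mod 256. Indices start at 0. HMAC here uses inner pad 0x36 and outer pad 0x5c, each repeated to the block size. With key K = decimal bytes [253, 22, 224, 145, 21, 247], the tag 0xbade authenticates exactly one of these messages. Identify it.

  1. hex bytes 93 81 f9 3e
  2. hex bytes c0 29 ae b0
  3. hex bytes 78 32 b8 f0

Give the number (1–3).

Key decimal bytes [253, 22, 224, 145, 21, 247] = fd 16 e0 91 15 f7 is 6 bytes ≤ B = 7; zero-pad to 7 bytes: K' = fd 16 e0 91 15 f7 00.
K' ⊕ ipad = cb 20 d6 a7 23 c1 36; K' ⊕ opad = a1 4a bc cd 49 ab 5c.
m1: inner = H(cb 20 d6 a7 23 c1 36 93 81 f9 3e) = b9 14; tag = H(a1 4a bc cd 49 ab 5c b9 14) = 167b
m2: inner = H(cb 20 d6 a7 23 c1 36 c0 29 ae b0) = d3 f6; tag = H(a1 4a bc cd 49 ab 5c d3 f6) = f895
m3: inner = H(cb 20 d6 a7 23 c1 36 78 32 b8 f0) = 1c b8; tag = H(a1 4a bc cd 49 ab 5c 1c b8) = bade ← matches

3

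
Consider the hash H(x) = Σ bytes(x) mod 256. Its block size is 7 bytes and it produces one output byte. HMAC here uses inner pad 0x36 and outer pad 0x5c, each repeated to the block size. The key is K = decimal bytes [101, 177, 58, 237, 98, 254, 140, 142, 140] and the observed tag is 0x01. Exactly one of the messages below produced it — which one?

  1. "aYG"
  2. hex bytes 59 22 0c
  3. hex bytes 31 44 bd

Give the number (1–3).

1

Key decimal bytes [101, 177, 58, 237, 98, 254, 140, 142, 140] = 65 b1 3a ed 62 fe 8c 8e 8c is 9 bytes > B = 7, so hash it first: H(key) = 43, then zero-pad to 7 bytes: K' = 43 00 00 00 00 00 00.
K' ⊕ ipad = 75 36 36 36 36 36 36; K' ⊕ opad = 1f 5c 5c 5c 5c 5c 5c.
m1: inner = H(75 36 36 36 36 36 36 61 59 47) = ba; tag = H(1f 5c 5c 5c 5c 5c 5c ba) = 01 ← matches
m2: inner = H(75 36 36 36 36 36 36 59 22 0c) = 40; tag = H(1f 5c 5c 5c 5c 5c 5c 40) = 87
m3: inner = H(75 36 36 36 36 36 36 31 44 bd) = eb; tag = H(1f 5c 5c 5c 5c 5c 5c eb) = 32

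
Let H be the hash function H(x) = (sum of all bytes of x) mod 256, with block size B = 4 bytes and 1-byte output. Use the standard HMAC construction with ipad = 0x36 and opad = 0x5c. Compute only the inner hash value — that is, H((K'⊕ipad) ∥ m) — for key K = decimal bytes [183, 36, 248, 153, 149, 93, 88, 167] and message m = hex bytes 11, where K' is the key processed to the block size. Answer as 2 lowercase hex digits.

1e

Key decimal bytes [183, 36, 248, 153, 149, 93, 88, 167] = b7 24 f8 99 95 5d 58 a7 is 8 bytes > B = 4, so hash it first: H(key) = 5d, then zero-pad to 4 bytes: K' = 5d 00 00 00.
K' ⊕ ipad = 6b 36 36 36.
Inner input = 6b 36 36 36 ∥ 11.
Inner hash: sum = 107+54+54+54+17 = 286; mod 256 = 30 → 1e.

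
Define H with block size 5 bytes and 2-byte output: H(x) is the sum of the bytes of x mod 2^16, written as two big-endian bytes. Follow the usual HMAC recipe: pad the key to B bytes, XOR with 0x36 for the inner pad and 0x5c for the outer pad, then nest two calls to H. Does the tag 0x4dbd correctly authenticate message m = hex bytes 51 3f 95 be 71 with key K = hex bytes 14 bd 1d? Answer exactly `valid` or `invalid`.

invalid

Key hex bytes 14 bd 1d is 3 bytes ≤ B = 5; zero-pad to 5 bytes: K' = 14 bd 1d 00 00.
K' ⊕ ipad = 22 8b 2b 36 36; K' ⊕ opad = 48 e1 41 5c 5c.
Inner hash: sum = 34+139+43+54+54+81+63+149+190+113 = 920 → 03 98.
Outer hash (recomputed tag): sum = 72+225+65+92+92+3+152 = 701 → 02 bd.
Recomputed tag = 02bd; claimed = 4dbd → mismatch.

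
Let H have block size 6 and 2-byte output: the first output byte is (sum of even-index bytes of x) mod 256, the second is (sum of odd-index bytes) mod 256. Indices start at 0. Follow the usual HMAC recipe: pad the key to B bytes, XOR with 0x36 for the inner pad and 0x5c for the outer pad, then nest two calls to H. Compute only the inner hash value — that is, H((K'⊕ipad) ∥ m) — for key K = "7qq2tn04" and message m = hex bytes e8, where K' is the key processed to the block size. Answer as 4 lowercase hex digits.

cedf

Key "7qq2tn04" = 37 71 71 32 74 6e 30 34 is 8 bytes > B = 6, so hash it first: H(key) = 4c 45, then zero-pad to 6 bytes: K' = 4c 45 00 00 00 00.
K' ⊕ ipad = 7a 73 36 36 36 36.
Inner input = 7a 73 36 36 36 36 ∥ e8.
Inner hash: even-index sum = 462 mod 256 = 206; odd-index sum = 223 mod 256 = 223 → ce df.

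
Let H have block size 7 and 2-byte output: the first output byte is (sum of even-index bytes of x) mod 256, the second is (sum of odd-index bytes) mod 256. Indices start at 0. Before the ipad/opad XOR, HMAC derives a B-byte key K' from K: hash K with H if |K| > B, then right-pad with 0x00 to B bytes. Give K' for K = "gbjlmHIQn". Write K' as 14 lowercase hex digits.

|K| = 9 > B = 7, so first hash the key.
H(K): even-index sum = 501 mod 256 = 245; odd-index sum = 359 mod 256 = 103 → f5 67.
Zero-pad H(K) = f5 67 to 7 bytes: K' = f5 67 00 00 00 00 00.

f5670000000000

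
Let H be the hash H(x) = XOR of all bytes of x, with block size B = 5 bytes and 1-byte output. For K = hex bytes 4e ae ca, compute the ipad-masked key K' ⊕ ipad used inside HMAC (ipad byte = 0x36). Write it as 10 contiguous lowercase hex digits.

Key hex bytes 4e ae ca is 3 bytes ≤ B = 5; zero-pad to 5 bytes: K' = 4e ae ca 00 00.
XOR each byte with 0x36: 4e⊕36=78, ae⊕36=98, ca⊕36=fc, 00⊕36=36, 00⊕36=36.

7898fc3636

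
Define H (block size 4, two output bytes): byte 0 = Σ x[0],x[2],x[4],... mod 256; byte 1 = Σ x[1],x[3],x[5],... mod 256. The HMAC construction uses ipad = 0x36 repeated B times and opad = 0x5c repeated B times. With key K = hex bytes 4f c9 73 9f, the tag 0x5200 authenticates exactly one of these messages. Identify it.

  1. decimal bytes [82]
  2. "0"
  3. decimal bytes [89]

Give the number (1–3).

1

Key hex bytes 4f c9 73 9f is exactly B = 4 bytes: K' = 4f c9 73 9f.
K' ⊕ ipad = 79 ff 45 a9; K' ⊕ opad = 13 95 2f c3.
m1: inner = H(79 ff 45 a9 52) = 10 a8; tag = H(13 95 2f c3 10 a8) = 5200 ← matches
m2: inner = H(79 ff 45 a9 30) = ee a8; tag = H(13 95 2f c3 ee a8) = 3000
m3: inner = H(79 ff 45 a9 59) = 17 a8; tag = H(13 95 2f c3 17 a8) = 5900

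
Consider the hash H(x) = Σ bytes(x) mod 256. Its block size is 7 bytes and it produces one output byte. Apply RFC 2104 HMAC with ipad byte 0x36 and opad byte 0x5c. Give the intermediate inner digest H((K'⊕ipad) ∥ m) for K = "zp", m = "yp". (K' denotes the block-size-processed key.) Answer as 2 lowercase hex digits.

89

Key "zp" = 7a 70 is 2 bytes ≤ B = 7; zero-pad to 7 bytes: K' = 7a 70 00 00 00 00 00.
K' ⊕ ipad = 4c 46 36 36 36 36 36.
Inner input = 4c 46 36 36 36 36 36 ∥ 79 70.
Inner hash: sum = 76+70+54+54+54+54+54+121+112 = 649; mod 256 = 137 → 89.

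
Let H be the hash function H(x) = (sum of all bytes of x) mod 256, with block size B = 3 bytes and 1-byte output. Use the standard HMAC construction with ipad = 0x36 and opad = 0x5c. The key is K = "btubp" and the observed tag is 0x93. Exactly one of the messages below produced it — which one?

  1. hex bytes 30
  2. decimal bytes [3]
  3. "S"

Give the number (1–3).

Key "btubp" = 62 74 75 62 70 is 5 bytes > B = 3, so hash it first: H(key) = 1d, then zero-pad to 3 bytes: K' = 1d 00 00.
K' ⊕ ipad = 2b 36 36; K' ⊕ opad = 41 5c 5c.
m1: inner = H(2b 36 36 30) = c7; tag = H(41 5c 5c c7) = c0
m2: inner = H(2b 36 36 03) = 9a; tag = H(41 5c 5c 9a) = 93 ← matches
m3: inner = H(2b 36 36 53) = ea; tag = H(41 5c 5c ea) = e3

2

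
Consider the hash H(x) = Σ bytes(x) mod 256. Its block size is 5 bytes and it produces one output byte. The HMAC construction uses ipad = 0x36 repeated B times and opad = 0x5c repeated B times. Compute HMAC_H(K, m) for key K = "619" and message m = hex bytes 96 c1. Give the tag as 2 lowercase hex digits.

cd

Key "619" = 36 31 39 is 3 bytes ≤ B = 5; zero-pad to 5 bytes: K' = 36 31 39 00 00.
K' ⊕ ipad = 00 07 0f 36 36.  K' ⊕ opad = 6a 6d 65 5c 5c.
Inner input = (K'⊕ipad) ∥ m = 00 07 0f 36 36 ∥ 96 c1.
Inner hash: sum = 0+7+15+54+54+150+193 = 473; mod 256 = 217 → d9.
Outer input = (K'⊕opad) ∥ inner = 6a 6d 65 5c 5c ∥ d9.
Outer hash (tag): sum = 106+109+101+92+92+217 = 717; mod 256 = 205 → cd.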